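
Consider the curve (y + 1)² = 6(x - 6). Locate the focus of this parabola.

Vertex (6, -1); 4p = 6 so p = 3/2. Opens right.
Focus is p units from the vertex along the axis: (h + p, k).

(15/2, -1)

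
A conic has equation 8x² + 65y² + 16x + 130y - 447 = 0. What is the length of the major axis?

Rearranging, 8(x² + 2x) + 65(y² + 2y) = 447.
8(x + 1)² + 65(y + 1)² = 447 + 8 + 65 = 520
Divide through by 520 to get (x + 1)²/65 + (y + 1)²/8 = 1.
Ellipse, center (-1, -1), major axis horizontal; a² = 65, b² = 8.
a² = 65 so a = √65; the major axis has length 2a = 2√65.

2√65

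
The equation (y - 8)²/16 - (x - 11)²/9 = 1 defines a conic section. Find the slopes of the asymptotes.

4/3 and -4/3

Center (11, 8). The positive term is the y-term, so the transverse axis is vertical; a² = 16, b² = 9.
For a vertical hyperbola the asymptotes have slope ±a/b.
Here that is ±4/3.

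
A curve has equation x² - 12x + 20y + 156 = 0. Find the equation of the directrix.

Only x is squared. Complete the square in x: (x - 6)² = -20(y + 6).
Vertex (6, -6); 4p = -20 so p = -5. Opens down.
Directrix is the horizontal line y = k − p = -6 − (-5) = -1.

y = -1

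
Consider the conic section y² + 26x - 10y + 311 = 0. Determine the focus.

Only y is squared. Complete the square in y: (y - 5)² = -26(x + 11).
Vertex (-11, 5); 4p = -26 so p = -13/2. Opens left.
Focus is p units from the vertex along the axis: (h + p, k).

(-35/2, 5)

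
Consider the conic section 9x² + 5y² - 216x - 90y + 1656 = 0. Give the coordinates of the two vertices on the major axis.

Group the x- and y-terms: 9(x² - 24x) + 5(y² - 18y) = -1656
Complete the square: 9(x - 12)² + 5(y - 9)² = -1656 + 1296 + 405 = 45
Divide by 45: (x - 12)²/5 + (y - 9)²/9 = 1
Ellipse, center (12, 9), major axis vertical; a² = 9, b² = 5.
a = 3. Vertices at (h, k ± a).

(12, 6) and (12, 12)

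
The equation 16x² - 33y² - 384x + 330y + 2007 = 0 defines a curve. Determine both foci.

(12, -2) and (12, 12)

16(x² - 24x) -33(y² - 10y) = -2007
Complete the square in x and y: 16(x - 12)² -33(y - 5)² = -2007 + 2304 - 825 = -528
Dividing both sides by -528: (y - 5)²/16 - (x - 12)²/33 = 1
Hyperbola, center (12, 5), transverse axis vertical; a² = 16, b² = 33.
c² = a² + b² = 16 + 33 = 49, so c = 7.
Foci lie on the vertical axis through the center: (h, k ± c).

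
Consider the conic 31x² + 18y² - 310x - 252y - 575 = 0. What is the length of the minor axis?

Rearranging, 31(x² - 10x) + 18(y² - 14y) = 575.
Completing the square gives 31(x - 5)² + 18(y - 7)² = 575 + 775 + 882 = 2232.
Divide by 2232: (x - 5)²/72 + (y - 7)²/124 = 1
Ellipse, center (5, 7), major axis vertical; a² = 124, b² = 72.
b² = 72 so b = 6√2; the minor axis has length 2b = 12√2.

12√2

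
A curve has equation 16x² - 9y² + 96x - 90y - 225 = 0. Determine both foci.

Group the x- and y-terms: 16(x² + 6x) -9(y² + 10y) = 225
16(x + 3)² -9(y + 5)² = 225 + 144 - 225 = 144
Divide through by 144 to get (x + 3)²/9 - (y + 5)²/16 = 1.
Hyperbola, center (-3, -5), transverse axis horizontal; a² = 9, b² = 16.
c² = a² + b² = 9 + 16 = 25, so c = 5.
Foci lie on the horizontal axis through the center: (h ± c, k).

(-8, -5) and (2, -5)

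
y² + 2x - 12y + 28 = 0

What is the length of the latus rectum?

Only y is squared. Complete the square in y: (y - 6)² = -2(x - 4).
Vertex (4, 6); 4p = -2 so p = -1/2. Opens left.
Latus rectum length = |4p| = 2.

2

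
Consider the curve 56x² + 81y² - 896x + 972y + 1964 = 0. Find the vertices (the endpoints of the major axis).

Group the x- and y-terms: 56(x² - 16x) + 81(y² + 12y) = -1964
Complete the square in x and y: 56(x - 8)² + 81(y + 6)² = -1964 + 3584 + 2916 = 4536
Divide by 4536: (x - 8)²/81 + (y + 6)²/56 = 1
Ellipse, center (8, -6), major axis horizontal; a² = 81, b² = 56.
a = 9. Vertices at (h ± a, k).

(-1, -6) and (17, -6)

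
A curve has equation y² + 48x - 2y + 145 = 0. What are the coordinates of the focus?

Only y is squared. Complete the square in y: (y - 1)² = -48(x + 3).
Vertex (-3, 1); 4p = -48 so p = -12. Opens left.
Focus is p units from the vertex along the axis: (h + p, k).

(-15, 1)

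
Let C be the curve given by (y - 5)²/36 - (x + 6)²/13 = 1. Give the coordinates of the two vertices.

(-6, -1) and (-6, 11)

Center (-6, 5). The positive term is the y-term, so the transverse axis is vertical; a² = 36, b² = 13.
a = 6. Vertices at (h, k ± a).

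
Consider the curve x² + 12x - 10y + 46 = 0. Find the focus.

Only x is squared. Complete the square in x: (x + 6)² = 10(y - 1).
Vertex (-6, 1); 4p = 10 so p = 5/2. Opens up.
Focus is p units from the vertex along the axis: (h, k + p).

(-6, 7/2)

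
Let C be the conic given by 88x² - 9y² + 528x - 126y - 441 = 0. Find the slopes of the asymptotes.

88(x² + 6x) -9(y² + 14y) = 441
Complete the square in x and y: 88(x + 3)² -9(y + 7)² = 441 + 792 - 441 = 792
Divide through by 792 to get (x + 3)²/9 - (y + 7)²/88 = 1.
Hyperbola, center (-3, -7), transverse axis horizontal; a² = 9, b² = 88.
For a horizontal hyperbola the asymptotes have slope ±b/a.
Here that is ±2√22/3.

2√22/3 and -2√22/3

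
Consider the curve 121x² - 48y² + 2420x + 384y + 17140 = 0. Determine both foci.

121(x² + 20x) -48(y² - 8y) = -17140
Complete the square in x and y: 121(x + 10)² -48(y - 4)² = -17140 + 12100 - 768 = -5808
Dividing both sides by -5808: (y - 4)²/121 - (x + 10)²/48 = 1
Hyperbola, center (-10, 4), transverse axis vertical; a² = 121, b² = 48.
c² = a² + b² = 121 + 48 = 169, so c = 13.
Foci lie on the vertical axis through the center: (h, k ± c).

(-10, -9) and (-10, 17)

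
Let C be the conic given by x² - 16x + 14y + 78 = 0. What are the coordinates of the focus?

Only x is squared. Complete the square in x: (x - 8)² = -14(y + 1).
Vertex (8, -1); 4p = -14 so p = -7/2. Opens down.
Focus is p units from the vertex along the axis: (h, k + p).

(8, -9/2)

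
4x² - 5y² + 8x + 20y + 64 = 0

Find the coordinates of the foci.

(-1, -4) and (-1, 8)

Collect terms: 4(x² + 2x) -5(y² - 4y) = -64
Complete the square: 4(x + 1)² -5(y - 2)² = -64 + 4 - 20 = -80
Divide by -80: (y - 2)²/16 - (x + 1)²/20 = 1
Hyperbola, center (-1, 2), transverse axis vertical; a² = 16, b² = 20.
c² = a² + b² = 16 + 20 = 36, so c = 6.
Foci lie on the vertical axis through the center: (h, k ± c).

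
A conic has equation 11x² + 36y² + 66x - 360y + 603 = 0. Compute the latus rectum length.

Group the x- and y-terms: 11(x² + 6x) + 36(y² - 10y) = -603
Completing the square gives 11(x + 3)² + 36(y - 5)² = -603 + 99 + 900 = 396.
Dividing both sides by 396: (x + 3)²/36 + (y - 5)²/11 = 1
Ellipse, center (-3, 5), major axis horizontal; a² = 36, b² = 11.
Latus rectum length = 2b²/a = 2·11/6 = 11/3.

11/3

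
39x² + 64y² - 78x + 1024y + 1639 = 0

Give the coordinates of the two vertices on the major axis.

39(x² - 2x) + 64(y² + 16y) = -1639
39(x - 1)² + 64(y + 8)² = -1639 + 39 + 4096 = 2496
Dividing both sides by 2496: (x - 1)²/64 + (y + 8)²/39 = 1
Ellipse, center (1, -8), major axis horizontal; a² = 64, b² = 39.
a = 8. Vertices at (h ± a, k).

(-7, -8) and (9, -8)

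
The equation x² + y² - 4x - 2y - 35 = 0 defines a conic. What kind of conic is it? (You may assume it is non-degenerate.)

No xy term. Coefficients of x² and y² are A = 1, C = 1.
A = C (same sign) ⇒ circle.

circle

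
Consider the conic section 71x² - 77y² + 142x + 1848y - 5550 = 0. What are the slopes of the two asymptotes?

Group the x- and y-terms: 71(x² + 2x) -77(y² - 24y) = 5550
Complete the square: 71(x + 1)² -77(y - 12)² = 5550 + 71 - 11088 = -5467
Divide through by -5467 to get (y - 12)²/71 - (x + 1)²/77 = 1.
Hyperbola, center (-1, 12), transverse axis vertical; a² = 71, b² = 77.
For a vertical hyperbola the asymptotes have slope ±a/b.
Here that is ±√71/√77 = ±√5467/77.

√5467/77 and -√5467/77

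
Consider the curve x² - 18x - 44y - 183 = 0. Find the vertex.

Only x is squared. Complete the square in x: (x - 9)² = 44(y + 6).
Vertex (9, -6); 4p = 44 so p = 11. Opens up.

(9, -6)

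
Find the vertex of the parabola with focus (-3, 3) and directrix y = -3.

(-3, 0)

The vertex is the midpoint between the focus and the directrix along the axis of symmetry.
Axis is vertical (directrix is horizontal). Vertex y-coordinate = (3 + (-3))/2 = 0; x-coordinate = -3.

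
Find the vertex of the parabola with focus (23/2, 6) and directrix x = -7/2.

(4, 6)

The vertex is the midpoint between the focus and the directrix along the axis of symmetry.
Axis is horizontal (directrix is vertical). Vertex x-coordinate = (23/2 + (-7/2))/2 = 4; y-coordinate = 6.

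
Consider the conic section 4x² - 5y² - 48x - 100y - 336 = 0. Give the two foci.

(6, -13) and (6, -7)

Group: 4(x² - 12x) -5(y² + 20y) = 336
Complete the square in x and y: 4(x - 6)² -5(y + 10)² = 336 + 144 - 500 = -20
Dividing both sides by -20: (y + 10)²/4 - (x - 6)²/5 = 1
Hyperbola, center (6, -10), transverse axis vertical; a² = 4, b² = 5.
c² = a² + b² = 4 + 5 = 9, so c = 3.
Foci lie on the vertical axis through the center: (h, k ± c).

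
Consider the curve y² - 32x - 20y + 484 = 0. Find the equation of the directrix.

Only y is squared. Complete the square in y: (y - 10)² = 32(x - 12).
Vertex (12, 10); 4p = 32 so p = 8. Opens right.
Directrix is the vertical line x = h − p = 12 − (8) = 4.

x = 4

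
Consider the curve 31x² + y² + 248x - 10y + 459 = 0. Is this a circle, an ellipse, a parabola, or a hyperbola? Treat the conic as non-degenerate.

No xy term. Coefficients of x² and y² are A = 31, C = 1.
A and C have the same sign but A ≠ C ⇒ ellipse.

ellipse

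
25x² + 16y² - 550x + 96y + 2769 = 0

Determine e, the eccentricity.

e = 3/5

Group the x- and y-terms: 25(x² - 22x) + 16(y² + 6y) = -2769
Completing the square gives 25(x - 11)² + 16(y + 3)² = -2769 + 3025 + 144 = 400.
Dividing both sides by 400: (x - 11)²/16 + (y + 3)²/25 = 1
Ellipse, center (11, -3), major axis vertical; a² = 25, b² = 16.
c² = a² - b² = 9, so c = 3.
e = c/a = 3/5.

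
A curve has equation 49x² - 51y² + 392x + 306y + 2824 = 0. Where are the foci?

Rearranging, 49(x² + 8x) -51(y² - 6y) = -2824.
Complete the square: 49(x + 4)² -51(y - 3)² = -2824 + 784 - 459 = -2499
Divide by -2499: (y - 3)²/49 - (x + 4)²/51 = 1
Hyperbola, center (-4, 3), transverse axis vertical; a² = 49, b² = 51.
c² = a² + b² = 49 + 51 = 100, so c = 10.
Foci lie on the vertical axis through the center: (h, k ± c).

(-4, -7) and (-4, 13)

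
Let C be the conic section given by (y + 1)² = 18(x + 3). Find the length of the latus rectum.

Vertex (-3, -1); 4p = 18 so p = 9/2. Opens right.
Latus rectum length = |4p| = 18.

18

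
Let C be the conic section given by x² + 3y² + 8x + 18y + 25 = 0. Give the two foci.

(-4 - 2√3, -3) and (-4 + 2√3, -3)

Group: (x² + 8x) + 3(y² + 6y) = -25
Complete the square: (x + 4)² + 3(y + 3)² = -25 + 16 + 27 = 18
Divide by 18: (x + 4)²/18 + (y + 3)²/6 = 1
Ellipse, center (-4, -3), major axis horizontal; a² = 18, b² = 6.
c² = a² - b² = 18 - 6 = 12, so c = 2√3.
Foci lie on the horizontal axis through the center: (h ± c, k).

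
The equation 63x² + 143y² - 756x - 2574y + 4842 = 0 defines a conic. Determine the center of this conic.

(6, 9)

Collect terms: 63(x² - 12x) + 143(y² - 18y) = -4842
63(x - 6)² + 143(y - 9)² = -4842 + 2268 + 11583 = 9009
Dividing both sides by 9009: (x - 6)²/143 + (y - 9)²/63 = 1
Ellipse with center (6, 9).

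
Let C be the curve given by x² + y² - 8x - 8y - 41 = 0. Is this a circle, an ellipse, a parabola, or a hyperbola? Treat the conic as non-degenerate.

circle

No xy term. Coefficients of x² and y² are A = 1, C = 1.
A = C (same sign) ⇒ circle.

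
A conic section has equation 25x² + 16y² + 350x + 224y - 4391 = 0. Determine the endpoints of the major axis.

(-7, -27) and (-7, 13)

Rearranging, 25(x² + 14x) + 16(y² + 14y) = 4391.
25(x + 7)² + 16(y + 7)² = 4391 + 1225 + 784 = 6400
Divide by 6400: (x + 7)²/256 + (y + 7)²/400 = 1
Ellipse, center (-7, -7), major axis vertical; a² = 400, b² = 256.
a = 20. Vertices at (h, k ± a).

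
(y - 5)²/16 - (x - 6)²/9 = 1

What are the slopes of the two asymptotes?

4/3 and -4/3

Center (6, 5). The positive term is the y-term, so the transverse axis is vertical; a² = 16, b² = 9.
For a vertical hyperbola the asymptotes have slope ±a/b.
Here that is ±4/3.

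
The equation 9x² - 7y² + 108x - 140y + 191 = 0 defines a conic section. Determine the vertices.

(-6, -19) and (-6, -1)

Rearranging, 9(x² + 12x) -7(y² + 20y) = -191.
Complete the square in x and y: 9(x + 6)² -7(y + 10)² = -191 + 324 - 700 = -567
Divide by -567: (y + 10)²/81 - (x + 6)²/63 = 1
Hyperbola, center (-6, -10), transverse axis vertical; a² = 81, b² = 63.
a = 9. Vertices at (h, k ± a).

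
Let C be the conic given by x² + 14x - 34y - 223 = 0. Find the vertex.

(-7, -8)

Only x is squared. Complete the square in x: (x + 7)² = 34(y + 8).
Vertex (-7, -8); 4p = 34 so p = 17/2. Opens up.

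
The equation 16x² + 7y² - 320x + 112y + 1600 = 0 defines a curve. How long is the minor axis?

Group: 16(x² - 20x) + 7(y² + 16y) = -1600
Complete the square in x and y: 16(x - 10)² + 7(y + 8)² = -1600 + 1600 + 448 = 448
Divide by 448: (x - 10)²/28 + (y + 8)²/64 = 1
Ellipse, center (10, -8), major axis vertical; a² = 64, b² = 28.
b² = 28 so b = 2√7; the minor axis has length 2b = 4√7.

4√7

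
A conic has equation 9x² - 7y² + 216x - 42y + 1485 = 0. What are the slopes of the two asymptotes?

9(x² + 24x) -7(y² + 6y) = -1485
9(x + 12)² -7(y + 3)² = -1485 + 1296 - 63 = -252
Divide by -252: (y + 3)²/36 - (x + 12)²/28 = 1
Hyperbola, center (-12, -3), transverse axis vertical; a² = 36, b² = 28.
For a vertical hyperbola the asymptotes have slope ±a/b.
Here that is ±6/2√7 = ±3√7/7.

3√7/7 and -3√7/7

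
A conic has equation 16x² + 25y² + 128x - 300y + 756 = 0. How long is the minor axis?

16(x² + 8x) + 25(y² - 12y) = -756
16(x + 4)² + 25(y - 6)² = -756 + 256 + 900 = 400
Dividing both sides by 400: (x + 4)²/25 + (y - 6)²/16 = 1
Ellipse, center (-4, 6), major axis horizontal; a² = 25, b² = 16.
b² = 16 so b = 4; the minor axis has length 2b = 8.

8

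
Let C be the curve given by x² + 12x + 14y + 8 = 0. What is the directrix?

y = 11/2

Only x is squared. Complete the square in x: (x + 6)² = -14(y - 2).
Vertex (-6, 2); 4p = -14 so p = -7/2. Opens down.
Directrix is the horizontal line y = k − p = 2 − (-7/2) = 11/2.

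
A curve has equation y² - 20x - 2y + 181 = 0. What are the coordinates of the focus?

Only y is squared. Complete the square in y: (y - 1)² = 20(x - 9).
Vertex (9, 1); 4p = 20 so p = 5. Opens right.
Focus is p units from the vertex along the axis: (h + p, k).

(14, 1)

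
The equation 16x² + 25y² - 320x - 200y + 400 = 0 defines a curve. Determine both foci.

Collect terms: 16(x² - 20x) + 25(y² - 8y) = -400
Complete the square in x and y: 16(x - 10)² + 25(y - 4)² = -400 + 1600 + 400 = 1600
Dividing both sides by 1600: (x - 10)²/100 + (y - 4)²/64 = 1
Ellipse, center (10, 4), major axis horizontal; a² = 100, b² = 64.
c² = a² - b² = 100 - 64 = 36, so c = 6.
Foci lie on the horizontal axis through the center: (h ± c, k).

(4, 4) and (16, 4)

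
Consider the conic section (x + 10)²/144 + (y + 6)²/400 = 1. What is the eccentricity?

Center (-10, -6). The larger denominator 400 sits under the y-term, so the major axis is vertical; a² = 400, b² = 144.
c² = a² - b² = 256, so c = 16.
e = c/a = 16/20 = 4/5.

e = 4/5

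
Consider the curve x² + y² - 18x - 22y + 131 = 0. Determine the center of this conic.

Group: (x² - 18x) + (y² - 22y) = -131
(x - 9)² + (y - 11)² = -131 + 81 + 121 = 71
So (x - 9)² + (y - 11)² = 71.
Circle centered at (9, 11) with r² = 71.

(9, 11)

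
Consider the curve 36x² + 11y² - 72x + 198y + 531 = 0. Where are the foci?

Group the x- and y-terms: 36(x² - 2x) + 11(y² + 18y) = -531
Completing the square gives 36(x - 1)² + 11(y + 9)² = -531 + 36 + 891 = 396.
Divide by 396: (x - 1)²/11 + (y + 9)²/36 = 1
Ellipse, center (1, -9), major axis vertical; a² = 36, b² = 11.
c² = a² - b² = 36 - 11 = 25, so c = 5.
Foci lie on the vertical axis through the center: (h, k ± c).

(1, -14) and (1, -4)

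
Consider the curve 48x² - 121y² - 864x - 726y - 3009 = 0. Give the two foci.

Collect terms: 48(x² - 18x) -121(y² + 6y) = 3009
48(x - 9)² -121(y + 3)² = 3009 + 3888 - 1089 = 5808
Divide by 5808: (x - 9)²/121 - (y + 3)²/48 = 1
Hyperbola, center (9, -3), transverse axis horizontal; a² = 121, b² = 48.
c² = a² + b² = 121 + 48 = 169, so c = 13.
Foci lie on the horizontal axis through the center: (h ± c, k).

(-4, -3) and (22, -3)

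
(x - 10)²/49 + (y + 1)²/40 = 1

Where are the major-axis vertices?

Center (10, -1). The larger denominator 49 sits under the x-term, so the major axis is horizontal; a² = 49, b² = 40.
a = 7. Vertices at (h ± a, k).

(3, -1) and (17, -1)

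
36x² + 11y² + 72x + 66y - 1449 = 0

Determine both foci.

(-1, -13) and (-1, 7)

Collect terms: 36(x² + 2x) + 11(y² + 6y) = 1449
36(x + 1)² + 11(y + 3)² = 1449 + 36 + 99 = 1584
Dividing both sides by 1584: (x + 1)²/44 + (y + 3)²/144 = 1
Ellipse, center (-1, -3), major axis vertical; a² = 144, b² = 44.
c² = a² - b² = 144 - 44 = 100, so c = 10.
Foci lie on the vertical axis through the center: (h, k ± c).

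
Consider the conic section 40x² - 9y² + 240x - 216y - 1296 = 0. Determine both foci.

Group: 40(x² + 6x) -9(y² + 24y) = 1296
40(x + 3)² -9(y + 12)² = 1296 + 360 - 1296 = 360
Divide through by 360 to get (x + 3)²/9 - (y + 12)²/40 = 1.
Hyperbola, center (-3, -12), transverse axis horizontal; a² = 9, b² = 40.
c² = a² + b² = 9 + 40 = 49, so c = 7.
Foci lie on the horizontal axis through the center: (h ± c, k).

(-10, -12) and (4, -12)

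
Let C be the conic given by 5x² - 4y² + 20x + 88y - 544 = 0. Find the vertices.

(-6, 11) and (2, 11)

Collect terms: 5(x² + 4x) -4(y² - 22y) = 544
5(x + 2)² -4(y - 11)² = 544 + 20 - 484 = 80
Divide through by 80 to get (x + 2)²/16 - (y - 11)²/20 = 1.
Hyperbola, center (-2, 11), transverse axis horizontal; a² = 16, b² = 20.
a = 4. Vertices at (h ± a, k).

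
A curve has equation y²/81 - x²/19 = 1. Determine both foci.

(0, -10) and (0, 10)

Center (0, 0). The positive term is the y-term, so the transverse axis is vertical; a² = 81, b² = 19.
c² = a² + b² = 81 + 19 = 100, so c = 10.
Foci lie on the vertical axis through the center: (h, k ± c).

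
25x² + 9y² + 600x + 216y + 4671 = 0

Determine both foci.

(-12, -16) and (-12, -8)

Rearranging, 25(x² + 24x) + 9(y² + 24y) = -4671.
Complete the square in x and y: 25(x + 12)² + 9(y + 12)² = -4671 + 3600 + 1296 = 225
Dividing both sides by 225: (x + 12)²/9 + (y + 12)²/25 = 1
Ellipse, center (-12, -12), major axis vertical; a² = 25, b² = 9.
c² = a² - b² = 25 - 9 = 16, so c = 4.
Foci lie on the vertical axis through the center: (h, k ± c).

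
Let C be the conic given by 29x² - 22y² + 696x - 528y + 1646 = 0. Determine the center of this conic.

29(x² + 24x) -22(y² + 24y) = -1646
Completing the square gives 29(x + 12)² -22(y + 12)² = -1646 + 4176 - 3168 = -638.
Divide through by -638 to get (y + 12)²/29 - (x + 12)²/22 = 1.
Hyperbola with center (-12, -12).

(-12, -12)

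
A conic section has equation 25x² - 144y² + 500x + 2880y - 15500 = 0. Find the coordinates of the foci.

(-23, 10) and (3, 10)

Group: 25(x² + 20x) -144(y² - 20y) = 15500
Completing the square gives 25(x + 10)² -144(y - 10)² = 15500 + 2500 - 14400 = 3600.
Divide through by 3600 to get (x + 10)²/144 - (y - 10)²/25 = 1.
Hyperbola, center (-10, 10), transverse axis horizontal; a² = 144, b² = 25.
c² = a² + b² = 144 + 25 = 169, so c = 13.
Foci lie on the horizontal axis through the center: (h ± c, k).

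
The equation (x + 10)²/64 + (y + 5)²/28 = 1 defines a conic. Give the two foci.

Center (-10, -5). The larger denominator 64 sits under the x-term, so the major axis is horizontal; a² = 64, b² = 28.
c² = a² - b² = 64 - 28 = 36, so c = 6.
Foci lie on the horizontal axis through the center: (h ± c, k).

(-16, -5) and (-4, -5)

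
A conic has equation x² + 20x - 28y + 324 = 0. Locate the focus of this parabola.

(-10, 15)

Only x is squared. Complete the square in x: (x + 10)² = 28(y - 8).
Vertex (-10, 8); 4p = 28 so p = 7. Opens up.
Focus is p units from the vertex along the axis: (h, k + p).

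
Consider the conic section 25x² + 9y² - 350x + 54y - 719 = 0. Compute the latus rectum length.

54/5

Collect terms: 25(x² - 14x) + 9(y² + 6y) = 719
25(x - 7)² + 9(y + 3)² = 719 + 1225 + 81 = 2025
Divide by 2025: (x - 7)²/81 + (y + 3)²/225 = 1
Ellipse, center (7, -3), major axis vertical; a² = 225, b² = 81.
Latus rectum length = 2b²/a = 2·81/15 = 54/5.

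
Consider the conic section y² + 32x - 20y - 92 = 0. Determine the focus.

Only y is squared. Complete the square in y: (y - 10)² = -32(x - 6).
Vertex (6, 10); 4p = -32 so p = -8. Opens left.
Focus is p units from the vertex along the axis: (h + p, k).

(-2, 10)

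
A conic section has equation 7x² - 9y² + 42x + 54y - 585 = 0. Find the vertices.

(-12, 3) and (6, 3)

Group: 7(x² + 6x) -9(y² - 6y) = 585
Complete the square: 7(x + 3)² -9(y - 3)² = 585 + 63 - 81 = 567
Divide by 567: (x + 3)²/81 - (y - 3)²/63 = 1
Hyperbola, center (-3, 3), transverse axis horizontal; a² = 81, b² = 63.
a = 9. Vertices at (h ± a, k).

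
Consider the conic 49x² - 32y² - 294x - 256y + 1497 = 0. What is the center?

(3, -4)

49(x² - 6x) -32(y² + 8y) = -1497
Complete the square in x and y: 49(x - 3)² -32(y + 4)² = -1497 + 441 - 512 = -1568
Dividing both sides by -1568: (y + 4)²/49 - (x - 3)²/32 = 1
Hyperbola with center (3, -4).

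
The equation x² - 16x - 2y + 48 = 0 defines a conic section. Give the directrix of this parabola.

Only x is squared. Complete the square in x: (x - 8)² = 2(y + 8).
Vertex (8, -8); 4p = 2 so p = 1/2. Opens up.
Directrix is the horizontal line y = k − p = -8 − (1/2) = -17/2.

y = -17/2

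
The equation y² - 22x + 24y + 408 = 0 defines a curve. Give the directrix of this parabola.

x = 13/2

Only y is squared. Complete the square in y: (y + 12)² = 22(x - 12).
Vertex (12, -12); 4p = 22 so p = 11/2. Opens right.
Directrix is the vertical line x = h − p = 12 − (11/2) = 13/2.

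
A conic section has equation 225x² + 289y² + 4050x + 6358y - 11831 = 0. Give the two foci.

Collect terms: 225(x² + 18x) + 289(y² + 22y) = 11831
Complete the square: 225(x + 9)² + 289(y + 11)² = 11831 + 18225 + 34969 = 65025
Divide through by 65025 to get (x + 9)²/289 + (y + 11)²/225 = 1.
Ellipse, center (-9, -11), major axis horizontal; a² = 289, b² = 225.
c² = a² - b² = 289 - 225 = 64, so c = 8.
Foci lie on the horizontal axis through the center: (h ± c, k).

(-17, -11) and (-1, -11)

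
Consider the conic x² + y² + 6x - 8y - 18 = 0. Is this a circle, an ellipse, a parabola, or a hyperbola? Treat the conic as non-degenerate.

circle

No xy term. Coefficients of x² and y² are A = 1, C = 1.
A = C (same sign) ⇒ circle.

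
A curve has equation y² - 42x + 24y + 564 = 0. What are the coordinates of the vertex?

(10, -12)

Only y is squared. Complete the square in y: (y + 12)² = 42(x - 10).
Vertex (10, -12); 4p = 42 so p = 21/2. Opens right.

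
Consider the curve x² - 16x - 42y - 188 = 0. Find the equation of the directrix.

Only x is squared. Complete the square in x: (x - 8)² = 42(y + 6).
Vertex (8, -6); 4p = 42 so p = 21/2. Opens up.
Directrix is the horizontal line y = k − p = -6 − (21/2) = -33/2.

y = -33/2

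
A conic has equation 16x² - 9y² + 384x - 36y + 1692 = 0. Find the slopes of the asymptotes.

4/3 and -4/3

Rearranging, 16(x² + 24x) -9(y² + 4y) = -1692.
Complete the square: 16(x + 12)² -9(y + 2)² = -1692 + 2304 - 36 = 576
Divide by 576: (x + 12)²/36 - (y + 2)²/64 = 1
Hyperbola, center (-12, -2), transverse axis horizontal; a² = 36, b² = 64.
For a horizontal hyperbola the asymptotes have slope ±b/a.
Here that is ±8/6 = ±4/3.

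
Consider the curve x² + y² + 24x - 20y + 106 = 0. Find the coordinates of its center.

(-12, 10)

Rearranging, (x² + 24x) + (y² - 20y) = -106.
Complete the square in x and y: (x + 12)² + (y - 10)² = -106 + 144 + 100 = 138
So (x + 12)² + (y - 10)² = 138.
Circle centered at (-12, 10) with r² = 138.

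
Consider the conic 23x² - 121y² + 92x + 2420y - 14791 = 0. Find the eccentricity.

e = 12/11

Rearranging, 23(x² + 4x) -121(y² - 20y) = 14791.
Complete the square: 23(x + 2)² -121(y - 10)² = 14791 + 92 - 12100 = 2783
Divide through by 2783 to get (x + 2)²/121 - (y - 10)²/23 = 1.
Hyperbola, center (-2, 10), transverse axis horizontal; a² = 121, b² = 23.
c² = a² + b² = 144, so c = 12.
e = c/a = 12/11.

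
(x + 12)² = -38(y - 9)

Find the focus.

(-12, -1/2)

Vertex (-12, 9); 4p = -38 so p = -19/2. Opens down.
Focus is p units from the vertex along the axis: (h, k + p).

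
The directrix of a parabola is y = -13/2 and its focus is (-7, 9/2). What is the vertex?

(-7, -1)

The vertex is the midpoint between the focus and the directrix along the axis of symmetry.
Axis is vertical (directrix is horizontal). Vertex y-coordinate = (9/2 + (-13/2))/2 = -1; x-coordinate = -7.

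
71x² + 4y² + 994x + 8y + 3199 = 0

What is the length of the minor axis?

4

Collect terms: 71(x² + 14x) + 4(y² + 2y) = -3199
Complete the square in x and y: 71(x + 7)² + 4(y + 1)² = -3199 + 3479 + 4 = 284
Divide by 284: (x + 7)²/4 + (y + 1)²/71 = 1
Ellipse, center (-7, -1), major axis vertical; a² = 71, b² = 4.
b² = 4 so b = 2; the minor axis has length 2b = 4.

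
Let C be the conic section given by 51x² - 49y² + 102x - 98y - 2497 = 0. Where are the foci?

(-11, -1) and (9, -1)

Group the x- and y-terms: 51(x² + 2x) -49(y² + 2y) = 2497
51(x + 1)² -49(y + 1)² = 2497 + 51 - 49 = 2499
Dividing both sides by 2499: (x + 1)²/49 - (y + 1)²/51 = 1
Hyperbola, center (-1, -1), transverse axis horizontal; a² = 49, b² = 51.
c² = a² + b² = 49 + 51 = 100, so c = 10.
Foci lie on the horizontal axis through the center: (h ± c, k).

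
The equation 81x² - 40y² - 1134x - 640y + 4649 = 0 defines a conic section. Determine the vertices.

(7, -17) and (7, 1)

Group the x- and y-terms: 81(x² - 14x) -40(y² + 16y) = -4649
81(x - 7)² -40(y + 8)² = -4649 + 3969 - 2560 = -3240
Divide by -3240: (y + 8)²/81 - (x - 7)²/40 = 1
Hyperbola, center (7, -8), transverse axis vertical; a² = 81, b² = 40.
a = 9. Vertices at (h, k ± a).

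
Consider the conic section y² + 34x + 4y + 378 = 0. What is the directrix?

x = -5/2

Only y is squared. Complete the square in y: (y + 2)² = -34(x + 11).
Vertex (-11, -2); 4p = -34 so p = -17/2. Opens left.
Directrix is the vertical line x = h − p = -11 − (-17/2) = -5/2.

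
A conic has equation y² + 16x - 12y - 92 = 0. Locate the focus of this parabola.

Only y is squared. Complete the square in y: (y - 6)² = -16(x - 8).
Vertex (8, 6); 4p = -16 so p = -4. Opens left.
Focus is p units from the vertex along the axis: (h + p, k).

(4, 6)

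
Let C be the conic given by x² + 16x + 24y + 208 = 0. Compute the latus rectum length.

Only x is squared. Complete the square in x: (x + 8)² = -24(y + 6).
Vertex (-8, -6); 4p = -24 so p = -6. Opens down.
Latus rectum length = |4p| = 24.

24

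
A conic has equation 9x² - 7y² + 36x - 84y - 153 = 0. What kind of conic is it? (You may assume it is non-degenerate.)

hyperbola

No xy term. Coefficients of x² and y² are A = 9, C = -7.
A and C have opposite signs ⇒ hyperbola.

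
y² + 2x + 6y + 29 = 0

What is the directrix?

x = -19/2

Only y is squared. Complete the square in y: (y + 3)² = -2(x + 10).
Vertex (-10, -3); 4p = -2 so p = -1/2. Opens left.
Directrix is the vertical line x = h − p = -10 − (-1/2) = -19/2.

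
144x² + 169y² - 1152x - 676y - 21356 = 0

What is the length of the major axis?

Group the x- and y-terms: 144(x² - 8x) + 169(y² - 4y) = 21356
144(x - 4)² + 169(y - 2)² = 21356 + 2304 + 676 = 24336
Divide through by 24336 to get (x - 4)²/169 + (y - 2)²/144 = 1.
Ellipse, center (4, 2), major axis horizontal; a² = 169, b² = 144.
a² = 169 so a = 13; the major axis has length 2a = 26.

26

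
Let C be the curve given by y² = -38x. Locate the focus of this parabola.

Vertex (0, 0); 4p = -38 so p = -19/2. Opens left.
Focus is p units from the vertex along the axis: (h + p, k).

(-19/2, 0)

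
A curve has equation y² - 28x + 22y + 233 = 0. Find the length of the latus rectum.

28

Only y is squared. Complete the square in y: (y + 11)² = 28(x - 4).
Vertex (4, -11); 4p = 28 so p = 7. Opens right.
Latus rectum length = |4p| = 28.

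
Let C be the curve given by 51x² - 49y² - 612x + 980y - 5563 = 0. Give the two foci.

Rearranging, 51(x² - 12x) -49(y² - 20y) = 5563.
Complete the square in x and y: 51(x - 6)² -49(y - 10)² = 5563 + 1836 - 4900 = 2499
Divide by 2499: (x - 6)²/49 - (y - 10)²/51 = 1
Hyperbola, center (6, 10), transverse axis horizontal; a² = 49, b² = 51.
c² = a² + b² = 49 + 51 = 100, so c = 10.
Foci lie on the horizontal axis through the center: (h ± c, k).

(-4, 10) and (16, 10)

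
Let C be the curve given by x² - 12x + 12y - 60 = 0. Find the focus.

(6, 5)

Only x is squared. Complete the square in x: (x - 6)² = -12(y - 8).
Vertex (6, 8); 4p = -12 so p = -3. Opens down.
Focus is p units from the vertex along the axis: (h, k + p).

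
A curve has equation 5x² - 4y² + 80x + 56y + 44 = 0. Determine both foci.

(-14, 7) and (-2, 7)

5(x² + 16x) -4(y² - 14y) = -44
Completing the square gives 5(x + 8)² -4(y - 7)² = -44 + 320 - 196 = 80.
Divide through by 80 to get (x + 8)²/16 - (y - 7)²/20 = 1.
Hyperbola, center (-8, 7), transverse axis horizontal; a² = 16, b² = 20.
c² = a² + b² = 16 + 20 = 36, so c = 6.
Foci lie on the horizontal axis through the center: (h ± c, k).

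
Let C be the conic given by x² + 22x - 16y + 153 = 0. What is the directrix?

Only x is squared. Complete the square in x: (x + 11)² = 16(y - 2).
Vertex (-11, 2); 4p = 16 so p = 4. Opens up.
Directrix is the horizontal line y = k − p = 2 − (4) = -2.

y = -2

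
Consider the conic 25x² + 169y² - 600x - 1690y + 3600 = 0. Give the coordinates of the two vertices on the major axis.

(-1, 5) and (25, 5)

Collect terms: 25(x² - 24x) + 169(y² - 10y) = -3600
25(x - 12)² + 169(y - 5)² = -3600 + 3600 + 4225 = 4225
Dividing both sides by 4225: (x - 12)²/169 + (y - 5)²/25 = 1
Ellipse, center (12, 5), major axis horizontal; a² = 169, b² = 25.
a = 13. Vertices at (h ± a, k).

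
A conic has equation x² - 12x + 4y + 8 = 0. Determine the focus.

(6, 6)

Only x is squared. Complete the square in x: (x - 6)² = -4(y - 7).
Vertex (6, 7); 4p = -4 so p = -1. Opens down.
Focus is p units from the vertex along the axis: (h, k + p).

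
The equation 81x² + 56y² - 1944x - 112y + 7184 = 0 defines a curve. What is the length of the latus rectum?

112/9

Group: 81(x² - 24x) + 56(y² - 2y) = -7184
Complete the square in x and y: 81(x - 12)² + 56(y - 1)² = -7184 + 11664 + 56 = 4536
Dividing both sides by 4536: (x - 12)²/56 + (y - 1)²/81 = 1
Ellipse, center (12, 1), major axis vertical; a² = 81, b² = 56.
Latus rectum length = 2b²/a = 2·56/9 = 112/9.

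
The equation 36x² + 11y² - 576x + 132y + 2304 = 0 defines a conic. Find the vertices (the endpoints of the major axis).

(8, -12) and (8, 0)

36(x² - 16x) + 11(y² + 12y) = -2304
Completing the square gives 36(x - 8)² + 11(y + 6)² = -2304 + 2304 + 396 = 396.
Divide by 396: (x - 8)²/11 + (y + 6)²/36 = 1
Ellipse, center (8, -6), major axis vertical; a² = 36, b² = 11.
a = 6. Vertices at (h, k ± a).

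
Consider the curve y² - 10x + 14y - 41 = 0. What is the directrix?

x = -23/2

Only y is squared. Complete the square in y: (y + 7)² = 10(x + 9).
Vertex (-9, -7); 4p = 10 so p = 5/2. Opens right.
Directrix is the vertical line x = h − p = -9 − (5/2) = -23/2.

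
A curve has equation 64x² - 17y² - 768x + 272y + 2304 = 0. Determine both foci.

Collect terms: 64(x² - 12x) -17(y² - 16y) = -2304
Completing the square gives 64(x - 6)² -17(y - 8)² = -2304 + 2304 - 1088 = -1088.
Divide through by -1088 to get (y - 8)²/64 - (x - 6)²/17 = 1.
Hyperbola, center (6, 8), transverse axis vertical; a² = 64, b² = 17.
c² = a² + b² = 64 + 17 = 81, so c = 9.
Foci lie on the vertical axis through the center: (h, k ± c).

(6, -1) and (6, 17)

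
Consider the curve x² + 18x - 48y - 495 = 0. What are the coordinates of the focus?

Only x is squared. Complete the square in x: (x + 9)² = 48(y + 12).
Vertex (-9, -12); 4p = 48 so p = 12. Opens up.
Focus is p units from the vertex along the axis: (h, k + p).

(-9, 0)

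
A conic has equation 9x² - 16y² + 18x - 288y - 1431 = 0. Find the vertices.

(-5, -9) and (3, -9)

Group the x- and y-terms: 9(x² + 2x) -16(y² + 18y) = 1431
9(x + 1)² -16(y + 9)² = 1431 + 9 - 1296 = 144
Divide by 144: (x + 1)²/16 - (y + 9)²/9 = 1
Hyperbola, center (-1, -9), transverse axis horizontal; a² = 16, b² = 9.
a = 4. Vertices at (h ± a, k).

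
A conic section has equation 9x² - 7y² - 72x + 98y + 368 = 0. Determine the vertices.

9(x² - 8x) -7(y² - 14y) = -368
Complete the square in x and y: 9(x - 4)² -7(y - 7)² = -368 + 144 - 343 = -567
Divide through by -567 to get (y - 7)²/81 - (x - 4)²/63 = 1.
Hyperbola, center (4, 7), transverse axis vertical; a² = 81, b² = 63.
a = 9. Vertices at (h, k ± a).

(4, -2) and (4, 16)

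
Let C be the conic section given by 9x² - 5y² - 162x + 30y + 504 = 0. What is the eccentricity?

e = √70/5

Collect terms: 9(x² - 18x) -5(y² - 6y) = -504
Complete the square: 9(x - 9)² -5(y - 3)² = -504 + 729 - 45 = 180
Divide through by 180 to get (x - 9)²/20 - (y - 3)²/36 = 1.
Hyperbola, center (9, 3), transverse axis horizontal; a² = 20, b² = 36.
c² = a² + b² = 56, so c = 2√14.
e = c/a = 2√14/2√5 = √70/5.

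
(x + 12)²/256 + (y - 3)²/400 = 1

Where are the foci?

Center (-12, 3). The larger denominator 400 sits under the y-term, so the major axis is vertical; a² = 400, b² = 256.
c² = a² - b² = 400 - 256 = 144, so c = 12.
Foci lie on the vertical axis through the center: (h, k ± c).

(-12, -9) and (-12, 15)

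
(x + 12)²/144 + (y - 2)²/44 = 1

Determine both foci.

(-22, 2) and (-2, 2)

Center (-12, 2). The larger denominator 144 sits under the x-term, so the major axis is horizontal; a² = 144, b² = 44.
c² = a² - b² = 144 - 44 = 100, so c = 10.
Foci lie on the horizontal axis through the center: (h ± c, k).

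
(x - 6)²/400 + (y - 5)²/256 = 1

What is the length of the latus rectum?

Center (6, 5). The larger denominator 400 sits under the x-term, so the major axis is horizontal; a² = 400, b² = 256.
Latus rectum length = 2b²/a = 2·256/20 = 128/5.

128/5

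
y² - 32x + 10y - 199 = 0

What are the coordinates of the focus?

Only y is squared. Complete the square in y: (y + 5)² = 32(x + 7).
Vertex (-7, -5); 4p = 32 so p = 8. Opens right.
Focus is p units from the vertex along the axis: (h + p, k).

(1, -5)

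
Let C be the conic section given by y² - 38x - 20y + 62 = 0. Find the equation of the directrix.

x = -21/2

Only y is squared. Complete the square in y: (y - 10)² = 38(x + 1).
Vertex (-1, 10); 4p = 38 so p = 19/2. Opens right.
Directrix is the vertical line x = h − p = -1 − (19/2) = -21/2.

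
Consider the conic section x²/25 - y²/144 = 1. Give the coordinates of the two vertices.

Center (0, 0). The positive term is the x-term, so the transverse axis is horizontal; a² = 25, b² = 144.
a = 5. Vertices at (h ± a, k).

(-5, 0) and (5, 0)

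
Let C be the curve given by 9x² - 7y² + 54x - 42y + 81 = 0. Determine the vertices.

(-3, -6) and (-3, 0)

Group: 9(x² + 6x) -7(y² + 6y) = -81
Complete the square: 9(x + 3)² -7(y + 3)² = -81 + 81 - 63 = -63
Dividing both sides by -63: (y + 3)²/9 - (x + 3)²/7 = 1
Hyperbola, center (-3, -3), transverse axis vertical; a² = 9, b² = 7.
a = 3. Vertices at (h, k ± a).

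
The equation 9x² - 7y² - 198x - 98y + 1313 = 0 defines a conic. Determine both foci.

Rearranging, 9(x² - 22x) -7(y² + 14y) = -1313.
9(x - 11)² -7(y + 7)² = -1313 + 1089 - 343 = -567
Divide through by -567 to get (y + 7)²/81 - (x - 11)²/63 = 1.
Hyperbola, center (11, -7), transverse axis vertical; a² = 81, b² = 63.
c² = a² + b² = 81 + 63 = 144, so c = 12.
Foci lie on the vertical axis through the center: (h, k ± c).

(11, -19) and (11, 5)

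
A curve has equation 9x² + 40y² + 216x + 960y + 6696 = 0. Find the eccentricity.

Collect terms: 9(x² + 24x) + 40(y² + 24y) = -6696
Complete the square: 9(x + 12)² + 40(y + 12)² = -6696 + 1296 + 5760 = 360
Divide by 360: (x + 12)²/40 + (y + 12)²/9 = 1
Ellipse, center (-12, -12), major axis horizontal; a² = 40, b² = 9.
c² = a² - b² = 31, so c = √31.
e = c/a = √31/2√10 = √310/20.

e = √310/20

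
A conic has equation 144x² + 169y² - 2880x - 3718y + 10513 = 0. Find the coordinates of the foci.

(5, 11) and (15, 11)

Group: 144(x² - 20x) + 169(y² - 22y) = -10513
Completing the square gives 144(x - 10)² + 169(y - 11)² = -10513 + 14400 + 20449 = 24336.
Divide through by 24336 to get (x - 10)²/169 + (y - 11)²/144 = 1.
Ellipse, center (10, 11), major axis horizontal; a² = 169, b² = 144.
c² = a² - b² = 169 - 144 = 25, so c = 5.
Foci lie on the horizontal axis through the center: (h ± c, k).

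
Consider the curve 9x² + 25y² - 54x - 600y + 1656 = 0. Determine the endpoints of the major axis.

Collect terms: 9(x² - 6x) + 25(y² - 24y) = -1656
9(x - 3)² + 25(y - 12)² = -1656 + 81 + 3600 = 2025
Dividing both sides by 2025: (x - 3)²/225 + (y - 12)²/81 = 1
Ellipse, center (3, 12), major axis horizontal; a² = 225, b² = 81.
a = 15. Vertices at (h ± a, k).

(-12, 12) and (18, 12)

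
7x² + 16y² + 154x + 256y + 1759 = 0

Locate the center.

7(x² + 22x) + 16(y² + 16y) = -1759
7(x + 11)² + 16(y + 8)² = -1759 + 847 + 1024 = 112
Divide through by 112 to get (x + 11)²/16 + (y + 8)²/7 = 1.
Ellipse with center (-11, -8).

(-11, -8)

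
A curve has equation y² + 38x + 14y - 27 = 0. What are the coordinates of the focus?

(-15/2, -7)

Only y is squared. Complete the square in y: (y + 7)² = -38(x - 2).
Vertex (2, -7); 4p = -38 so p = -19/2. Opens left.
Focus is p units from the vertex along the axis: (h + p, k).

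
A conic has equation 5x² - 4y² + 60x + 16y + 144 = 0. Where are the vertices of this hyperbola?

(-8, 2) and (-4, 2)

Group the x- and y-terms: 5(x² + 12x) -4(y² - 4y) = -144
Complete the square in x and y: 5(x + 6)² -4(y - 2)² = -144 + 180 - 16 = 20
Dividing both sides by 20: (x + 6)²/4 - (y - 2)²/5 = 1
Hyperbola, center (-6, 2), transverse axis horizontal; a² = 4, b² = 5.
a = 2. Vertices at (h ± a, k).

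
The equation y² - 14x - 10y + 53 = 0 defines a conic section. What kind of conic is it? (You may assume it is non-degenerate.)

No xy term. Coefficients of x² and y² are A = 0, C = 1.
Exactly one squared variable ⇒ parabola.

parabola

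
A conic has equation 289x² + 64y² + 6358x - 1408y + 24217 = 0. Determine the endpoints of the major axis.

Group: 289(x² + 22x) + 64(y² - 22y) = -24217
Complete the square in x and y: 289(x + 11)² + 64(y - 11)² = -24217 + 34969 + 7744 = 18496
Dividing both sides by 18496: (x + 11)²/64 + (y - 11)²/289 = 1
Ellipse, center (-11, 11), major axis vertical; a² = 289, b² = 64.
a = 17. Vertices at (h, k ± a).

(-11, -6) and (-11, 28)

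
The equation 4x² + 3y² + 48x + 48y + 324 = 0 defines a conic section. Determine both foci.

Collect terms: 4(x² + 12x) + 3(y² + 16y) = -324
Completing the square gives 4(x + 6)² + 3(y + 8)² = -324 + 144 + 192 = 12.
Divide through by 12 to get (x + 6)²/3 + (y + 8)²/4 = 1.
Ellipse, center (-6, -8), major axis vertical; a² = 4, b² = 3.
c² = a² - b² = 4 - 3 = 1, so c = 1.
Foci lie on the vertical axis through the center: (h, k ± c).

(-6, -9) and (-6, -7)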